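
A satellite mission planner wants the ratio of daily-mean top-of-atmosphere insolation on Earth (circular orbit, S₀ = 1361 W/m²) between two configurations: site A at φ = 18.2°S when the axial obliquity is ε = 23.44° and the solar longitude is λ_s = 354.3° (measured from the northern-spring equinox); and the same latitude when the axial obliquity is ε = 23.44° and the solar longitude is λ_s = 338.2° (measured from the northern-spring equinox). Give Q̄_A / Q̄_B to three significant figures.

Q̄_A / Q̄_B ≈ 0.956

— Configuration A (φ=-18.2°):
Solar declination: sin δ = sin ε · sin λ_s = sin 23.44° × sin 354.3° = -0.03951, so δ = -2.264°.
cos H₀ = −tan(-18.2°) tan(-2.264°) = -0.0130, H₀ = 1.5838 rad.
Bracket: H₀ sin φ sin δ + cos φ cos δ sin H₀ = 1.5838×-0.31233×-0.03951 + 0.94997×0.99922×0.99992 = 0.019544 + 0.949153 = 0.968697.
Q̄ = (S₀/π) × [bracket] = (1361/π) × 0.968697 = 419.66 W/m².
— Configuration B (φ=-18.2°):
Solar declination: sin δ = sin ε · sin λ_s = sin 23.44° × sin 338.2° = -0.14773, so δ = -8.495°.
cos H₀ = −tan(-18.2°) tan(-8.495°) = -0.0491, H₀ = 1.6199 rad.
Bracket: H₀ sin φ sin δ + cos φ cos δ sin H₀ = 1.6199×-0.31233×-0.14773 + 0.94997×0.98903×0.99879 = 0.074743 + 0.938412 = 1.013155.
Q̄ = (S₀/π) × [bracket] = (1361/π) × 1.013155 = 438.92 W/m².
Ratio Q̄_A / Q̄_B = 419.66 / 438.92 = 0.9561.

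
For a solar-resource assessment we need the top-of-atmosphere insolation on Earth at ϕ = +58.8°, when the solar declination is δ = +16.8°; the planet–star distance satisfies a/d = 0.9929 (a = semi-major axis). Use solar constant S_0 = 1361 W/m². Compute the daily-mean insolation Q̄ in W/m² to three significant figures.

Q̄ ≈ 405 W/m²

cos h₀ = −tan(+58.8°) tan(+16.800°) = -0.4985, h₀ = 2.0927 rad.
Bracket: h₀ sin ϕ sin δ + cos ϕ cos δ sin h₀ = 2.0927×0.85536×0.28903 + 0.51803×0.95732×0.86688 = 0.517367 + 0.429904 = 0.947271.
Inverse-square distance factor (a/d)² = 0.9929² = 0.985850.
Q̄ = (S_0/π) × 0.985850 × [bracket] = (1361/π) × 0.985850 × 0.947271 = 404.6 W/m².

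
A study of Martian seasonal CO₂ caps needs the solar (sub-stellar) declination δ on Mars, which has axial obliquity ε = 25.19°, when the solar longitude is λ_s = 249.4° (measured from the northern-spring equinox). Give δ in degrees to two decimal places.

sin δ = sin ε · sin λ_s = sin 25.19° × sin 249.4° = -0.398407.
δ = arcsin(-0.398407) = -23.48°.

δ = -23.48°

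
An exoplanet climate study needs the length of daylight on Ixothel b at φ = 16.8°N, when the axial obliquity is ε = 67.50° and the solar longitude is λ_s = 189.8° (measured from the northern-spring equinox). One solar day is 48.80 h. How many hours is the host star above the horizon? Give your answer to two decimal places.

23.65 h

Solar declination: sin δ = sin ε · sin λ_s = sin 67.50° × sin 189.8° = -0.15725, so δ = -9.047°.
cos H₀ = −tan φ · tan δ = −tan(+16.8°) × tan(-9.047°) = 0.0481, so H₀ = 1.5227 rad = 87.24°.
Daylight = 2H₀/(2π) × 48.80 h = (1.5227/π) × 48.80 = 23.65 h.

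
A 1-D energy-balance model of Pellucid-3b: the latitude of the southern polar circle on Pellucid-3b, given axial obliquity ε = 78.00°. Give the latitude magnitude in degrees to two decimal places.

The polar circle is the lowest latitude that experiences at least one full rotation of continuous darkness at the northern-summer solstice; it lies at |φ| = 90° − ε = 90° − 78.00° = 12.00°.

12.00°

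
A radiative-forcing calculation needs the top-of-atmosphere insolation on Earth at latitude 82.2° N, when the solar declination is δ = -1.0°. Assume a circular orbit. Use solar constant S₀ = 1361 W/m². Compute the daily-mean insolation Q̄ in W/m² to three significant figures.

Q̄ ≈ 47.5 W/m²

cos H₀ = −tan(+82.2°) tan(-1.000°) = 0.1274, H₀ = 1.4430 rad.
Bracket: H₀ sin φ sin δ + cos φ cos δ sin H₀ = 1.4430×0.99075×-0.01745 + 0.13572×0.99985×0.99185 = -0.024947 + 0.134594 = 0.109647.
Q̄ = (S₀/π) × [bracket] = (1361/π) × 0.109647 = 47.50 W/m².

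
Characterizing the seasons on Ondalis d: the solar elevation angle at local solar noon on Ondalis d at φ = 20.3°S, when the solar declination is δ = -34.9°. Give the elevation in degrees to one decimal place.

75.4°

At local noon the hour angle is zero, so the zenith angle equals |φ − δ| = |-20.3° − (-34.900°)| = 14.600°.
Elevation = 90° − 14.600° = 75.4°.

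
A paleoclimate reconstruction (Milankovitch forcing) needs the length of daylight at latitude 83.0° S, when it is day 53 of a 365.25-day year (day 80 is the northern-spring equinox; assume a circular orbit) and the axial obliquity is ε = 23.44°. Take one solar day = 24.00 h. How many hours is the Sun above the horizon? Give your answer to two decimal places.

24.00 h

Solar longitude: λ_s = 360° × (53 − 80)/365.25 = -26.612°, i.e. -26.612° + 360° = 333.388°.
sin δ = sin 23.44° × sin 333.388° = -0.17819, so δ = -10.264°.
Sunrise equation: cos H₀ = −tan φ · tan δ = -1.4748 ≤ −1, so the Sun never sets (polar day) and H₀ = π.
Daylight = 2H₀/(2π) × 24.00 h = (3.1416/π) × 24.00 = 24.00 h.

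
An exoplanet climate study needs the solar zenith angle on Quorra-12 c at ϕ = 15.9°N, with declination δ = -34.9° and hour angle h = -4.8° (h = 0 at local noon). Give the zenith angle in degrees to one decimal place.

cos θ_z = sin ϕ sin δ + cos ϕ cos δ cos h = -0.156745 + 0.786008 = 0.629263.
θ_z = arccos(0.629263) = 51.0°.

θ_z = 51.0°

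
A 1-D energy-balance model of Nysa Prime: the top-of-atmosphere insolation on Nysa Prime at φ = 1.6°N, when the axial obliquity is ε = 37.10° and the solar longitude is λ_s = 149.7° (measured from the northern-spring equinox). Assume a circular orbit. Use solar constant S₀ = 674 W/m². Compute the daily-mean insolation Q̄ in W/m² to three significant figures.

Q̄ ≈ 207 W/m²

Solar declination: sin δ = sin ε · sin λ_s = sin 37.10° × sin 149.7° = 0.30434, so δ = +17.718°.
cos H₀ = −tan(+1.6°) tan(+17.718°) = -0.0089, H₀ = 1.5797 rad.
Bracket: H₀ sin φ sin δ + cos φ cos δ sin H₀ = 1.5797×0.02792×0.30434 + 0.99961×0.95257×0.99996 = 0.013423 + 0.952160 = 0.965583.
Q̄ = (S₀/π) × [bracket] = (674/π) × 0.965583 = 207.2 W/m².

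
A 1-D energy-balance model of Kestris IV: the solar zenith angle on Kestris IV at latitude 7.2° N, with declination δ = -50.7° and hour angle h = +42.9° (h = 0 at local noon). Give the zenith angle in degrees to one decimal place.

θ_z = 68.7°

cos θ_z = sin ϕ sin δ + cos ϕ cos δ cos h = -0.096988 + 0.460320 = 0.363332.
θ_z = arccos(0.363332) = 68.7°.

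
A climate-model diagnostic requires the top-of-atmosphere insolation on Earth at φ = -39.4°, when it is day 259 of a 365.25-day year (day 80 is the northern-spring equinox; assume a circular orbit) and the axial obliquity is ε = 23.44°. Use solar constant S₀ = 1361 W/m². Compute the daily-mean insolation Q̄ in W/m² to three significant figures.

Q̄ ≈ 324 W/m²

Solar longitude: λ_s = 360° × (259 − 80)/365.25 = 176.427°.
sin δ = sin 23.44° × sin 176.427° = 0.02479, so δ = +1.420°.
cos H₀ = −tan(-39.4°) tan(+1.420°) = 0.0204, H₀ = 1.5504 rad.
Bracket: H₀ sin φ sin δ + cos φ cos δ sin H₀ = 1.5504×-0.63473×0.02479 + 0.77273×0.99969×0.99979 = -0.024395 + 0.772328 = 0.747933.
Q̄ = (S₀/π) × [bracket] = (1361/π) × 0.747933 = 324.0 W/m².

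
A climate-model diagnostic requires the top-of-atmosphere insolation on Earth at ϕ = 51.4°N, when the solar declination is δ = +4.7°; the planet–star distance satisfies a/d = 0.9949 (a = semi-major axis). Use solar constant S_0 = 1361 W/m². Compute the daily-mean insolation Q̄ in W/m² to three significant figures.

cos h₀ = −tan(+51.4°) tan(+4.700°) = -0.1030, h₀ = 1.6740 rad.
Bracket: h₀ sin ϕ sin δ + cos ϕ cos δ sin h₀ = 1.6740×0.78152×0.08194 + 0.62388×0.99664×0.99468 = 0.107199 + 0.618476 = 0.725675.
Inverse-square distance factor (a/d)² = 0.9949² = 0.989826.
Q̄ = (S_0/π) × 0.989826 × [bracket] = (1361/π) × 0.989826 × 0.725675 = 311.2 W/m².

Q̄ ≈ 311 W/m²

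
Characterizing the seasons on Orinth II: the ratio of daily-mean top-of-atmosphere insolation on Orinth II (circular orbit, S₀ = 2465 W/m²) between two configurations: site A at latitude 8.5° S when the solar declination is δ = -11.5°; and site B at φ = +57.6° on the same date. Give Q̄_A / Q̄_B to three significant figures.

— Configuration A (φ=-8.5°):
cos H₀ = −tan(-8.5°) tan(-11.500°) = -0.0304, H₀ = 1.6012 rad.
Bracket: H₀ sin φ sin δ + cos φ cos δ sin H₀ = 1.6012×-0.14781×-0.19937 + 0.98902×0.97992×0.99954 = 0.047186 + 0.968715 = 1.015901.
Q̄ = (S₀/π) × [bracket] = (2465/π) × 1.015901 = 797.11 W/m².
— Configuration B (φ=+57.6°):
cos H₀ = −tan(+57.6°) tan(-11.500°) = 0.3206, H₀ = 1.2444 rad.
Bracket: H₀ sin φ sin δ + cos φ cos δ sin H₀ = 1.2444×0.84433×-0.19937 + 0.53583×0.97992×0.94722 = -0.209475 + 0.497357 = 0.287882.
Q̄ = (S₀/π) × [bracket] = (2465/π) × 0.287882 = 225.88 W/m².
Ratio Q̄_A / Q̄_B = 797.11 / 225.88 = 3.529.

Q̄_A / Q̄_B ≈ 3.53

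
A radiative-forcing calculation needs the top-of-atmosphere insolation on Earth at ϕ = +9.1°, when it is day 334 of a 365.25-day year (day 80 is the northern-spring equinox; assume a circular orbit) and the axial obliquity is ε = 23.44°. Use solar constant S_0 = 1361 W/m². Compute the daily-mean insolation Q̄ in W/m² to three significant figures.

Q̄ ≈ 357 W/m²

Solar longitude: L_s = 360° × (334 − 80)/365.25 = 250.349°.
sin δ = sin 23.44° × sin 250.349° = -0.37462, so δ = -22.001°.
cos h₀ = −tan(+9.1°) tan(-22.001°) = 0.0647, h₀ = 1.5060 rad.
Bracket: h₀ sin ϕ sin δ + cos ϕ cos δ sin h₀ = 1.5060×0.15816×-0.37462 + 0.98741×0.92718×0.99790 = -0.089230 + 0.913584 = 0.824354.
Q̄ = (S_0/π) × [bracket] = (1361/π) × 0.824354 = 357.1 W/m².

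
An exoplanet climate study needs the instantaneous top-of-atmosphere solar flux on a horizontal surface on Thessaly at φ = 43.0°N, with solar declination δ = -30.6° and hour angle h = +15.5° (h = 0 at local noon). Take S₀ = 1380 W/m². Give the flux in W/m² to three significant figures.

358 W/m²

cos θ_z = sin φ sin δ + cos φ cos δ cos h = -0.347165 + 0.606612 = 0.259447.
Flux = S₀ · cos θ_z = 1380 × 0.259447 = 358.0 W/m².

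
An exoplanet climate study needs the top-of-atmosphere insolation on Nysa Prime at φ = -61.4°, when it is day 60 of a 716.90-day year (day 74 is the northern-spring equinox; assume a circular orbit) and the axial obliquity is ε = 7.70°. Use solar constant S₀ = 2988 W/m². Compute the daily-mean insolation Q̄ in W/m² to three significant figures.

Q̄ ≈ 477 W/m²

Solar longitude: λ_s = 360° × (60 − 74)/716.90 = -7.030°, i.e. -7.030° + 360° = 352.970°.
sin δ = sin 7.70° × sin 352.970° = -0.01640, so δ = -0.940°.
cos H₀ = −tan(-61.4°) tan(-0.940°) = -0.0301, H₀ = 1.6009 rad.
Bracket: H₀ sin φ sin δ + cos φ cos δ sin H₀ = 1.6009×-0.87798×-0.01640 + 0.47869×0.99987×0.99955 = 0.023051 + 0.478412 = 0.501463.
Q̄ = (S₀/π) × [bracket] = (2988/π) × 0.501463 = 476.9 W/m².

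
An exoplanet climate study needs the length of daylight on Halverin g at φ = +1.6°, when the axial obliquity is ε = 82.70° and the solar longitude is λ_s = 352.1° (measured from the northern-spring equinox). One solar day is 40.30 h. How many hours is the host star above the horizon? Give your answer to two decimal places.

Solar declination: sin δ = sin ε · sin λ_s = sin 82.70° × sin 352.1° = -0.13633, so δ = -7.836°.
cos H₀ = −tan φ · tan δ = −tan(+1.6°) × tan(-7.836°) = 0.0038, so H₀ = 1.5670 rad = 89.78°.
Daylight = 2H₀/(2π) × 40.30 h = (1.5670/π) × 40.30 = 20.10 h.

20.10 h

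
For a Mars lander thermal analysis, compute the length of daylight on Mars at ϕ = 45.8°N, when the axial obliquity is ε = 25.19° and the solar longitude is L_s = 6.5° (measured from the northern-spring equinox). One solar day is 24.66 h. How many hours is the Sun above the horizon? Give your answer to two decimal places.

12.72 h

Solar declination: sin δ = sin ε · sin L_s = sin 25.19° × sin 6.5° = 0.04818, so δ = +2.762°.
cos h₀ = −tan ϕ · tan δ = −tan(+45.8°) × tan(+2.762°) = -0.0496, so h₀ = 1.6204 rad = 92.84°.
Daylight = 2h₀/(2π) × 24.66 h = (1.6204/π) × 24.66 = 12.72 h.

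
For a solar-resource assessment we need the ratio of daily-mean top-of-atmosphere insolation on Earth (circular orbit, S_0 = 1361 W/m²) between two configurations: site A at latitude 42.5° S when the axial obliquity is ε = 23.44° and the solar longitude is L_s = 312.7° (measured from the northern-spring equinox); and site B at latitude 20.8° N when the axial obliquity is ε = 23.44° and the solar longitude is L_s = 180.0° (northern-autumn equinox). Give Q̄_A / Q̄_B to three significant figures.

Q̄_A / Q̄_B ≈ 1.12

— Configuration A (ϕ=-42.5°):
Solar declination: sin δ = sin ε · sin L_s = sin 23.44° × sin 312.7° = -0.29234, so δ = -16.998°.
cos h₀ = −tan(-42.5°) tan(-16.998°) = -0.2801, h₀ = 1.8547 rad.
Bracket: h₀ sin ϕ sin δ + cos ϕ cos δ sin h₀ = 1.8547×-0.67559×-0.29234 + 0.73728×0.95631×0.95997 = 0.366307 + 0.676844 = 1.043151.
Q̄ = (S_0/π) × [bracket] = (1361/π) × 1.043151 = 451.91 W/m².
— Configuration B (ϕ=+20.8°):
Solar declination: sin δ = sin ε · sin L_s = sin 23.44° × sin 180.0° = 0.00000, so δ = +0.000°.
cos h₀ = −tan(+20.8°) tan(+0.000°) = -0.0000, h₀ = 1.5708 rad.
Bracket: h₀ sin ϕ sin δ + cos ϕ cos δ sin h₀ = 1.5708×0.35511×0.00000 + 0.93483×1.00000×1.00000 = 0.000000 + 0.934830 = 0.934830.
Q̄ = (S_0/π) × [bracket] = (1361/π) × 0.934830 = 404.99 W/m².
Ratio Q̄_A / Q̄_B = 451.91 / 404.99 = 1.116.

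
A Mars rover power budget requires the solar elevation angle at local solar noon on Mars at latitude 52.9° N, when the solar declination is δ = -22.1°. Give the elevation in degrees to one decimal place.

At local noon the hour angle is zero, so the zenith angle equals |φ − δ| = |+52.9° − (-22.100°)| = 75.000°.
Elevation = 90° − 75.000° = 15.0°.

15.0°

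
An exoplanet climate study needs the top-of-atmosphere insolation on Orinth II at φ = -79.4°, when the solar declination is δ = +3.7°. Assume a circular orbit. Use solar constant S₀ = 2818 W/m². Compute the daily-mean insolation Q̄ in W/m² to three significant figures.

cos H₀ = −tan(-79.4°) tan(+3.700°) = 0.3455, H₀ = 1.2180 rad.
Bracket: H₀ sin φ sin δ + cos φ cos δ sin H₀ = 1.2180×-0.98294×0.06453 + 0.18395×0.99792×0.93840 = -0.077257 + 0.172260 = 0.095003.
Q̄ = (S₀/π) × [bracket] = (2818/π) × 0.095003 = 85.22 W/m².

Q̄ ≈ 85.2 W/m²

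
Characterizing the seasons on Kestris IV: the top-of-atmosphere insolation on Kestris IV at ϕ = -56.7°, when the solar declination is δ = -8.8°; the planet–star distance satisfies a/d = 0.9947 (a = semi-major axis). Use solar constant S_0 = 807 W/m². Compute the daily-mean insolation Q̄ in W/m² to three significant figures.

Q̄ ≈ 193 W/m²

cos h₀ = −tan(-56.7°) tan(-8.800°) = -0.2357, h₀ = 1.8087 rad.
Bracket: h₀ sin ϕ sin δ + cos ϕ cos δ sin h₀ = 1.8087×-0.83581×-0.15299 + 0.54902×0.98823×0.97183 = 0.231280 + 0.527274 = 0.758554.
Inverse-square distance factor (a/d)² = 0.9947² = 0.989428.
Q̄ = (S_0/π) × 0.989428 × [bracket] = (807/π) × 0.989428 × 0.758554 = 192.8 W/m².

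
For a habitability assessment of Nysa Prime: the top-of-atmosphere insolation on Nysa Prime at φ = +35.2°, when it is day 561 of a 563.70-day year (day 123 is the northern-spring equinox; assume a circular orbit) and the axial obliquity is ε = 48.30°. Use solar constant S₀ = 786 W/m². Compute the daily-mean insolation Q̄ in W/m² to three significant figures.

Solar longitude: λ_s = 360° × (561 − 123)/563.70 = 279.723°.
sin δ = sin 48.30° × sin 279.723° = -0.73591, so δ = -47.384°.
cos H₀ = −tan(+35.2°) tan(-47.384°) = 0.7667, H₀ = 0.6971 rad.
Bracket: H₀ sin φ sin δ + cos φ cos δ sin H₀ = 0.6971×0.57643×-0.73591 + 0.81714×0.67708×0.64198 = -0.295710 + 0.355188 = 0.059478.
Q̄ = (S₀/π) × [bracket] = (786/π) × 0.059478 = 14.88 W/m².

Q̄ ≈ 14.9 W/m²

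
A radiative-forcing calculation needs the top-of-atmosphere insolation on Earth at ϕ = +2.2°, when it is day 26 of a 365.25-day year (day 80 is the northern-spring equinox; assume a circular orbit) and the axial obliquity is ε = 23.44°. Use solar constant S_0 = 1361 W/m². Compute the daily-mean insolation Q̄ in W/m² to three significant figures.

Solar longitude: L_s = 360° × (26 − 80)/365.25 = -53.224°, i.e. -53.224° + 360° = 306.776°.
sin δ = sin 23.44° × sin 306.776° = -0.31862, so δ = -18.580°.
cos h₀ = −tan(+2.2°) tan(-18.580°) = 0.0129, h₀ = 1.5579 rad.
Bracket: h₀ sin ϕ sin δ + cos ϕ cos δ sin h₀ = 1.5579×0.03839×-0.31862 + 0.99926×0.94788×0.99992 = -0.019056 + 0.947103 = 0.928047.
Q̄ = (S_0/π) × [bracket] = (1361/π) × 0.928047 = 402.0 W/m².

Q̄ ≈ 402 W/m²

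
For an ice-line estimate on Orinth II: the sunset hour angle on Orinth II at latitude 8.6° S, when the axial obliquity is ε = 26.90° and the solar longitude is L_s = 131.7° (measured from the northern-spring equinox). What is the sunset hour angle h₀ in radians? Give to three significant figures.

Solar declination: sin δ = sin ε · sin L_s = sin 26.90° × sin 131.7° = 0.33781, so δ = +19.743°.
cos h₀ = −tan ϕ · tan δ = −tan(-8.6°) × tan(+19.743°) = 0.0543, so h₀ = 1.5165 rad = 86.89°.

h₀ = 1.52 rad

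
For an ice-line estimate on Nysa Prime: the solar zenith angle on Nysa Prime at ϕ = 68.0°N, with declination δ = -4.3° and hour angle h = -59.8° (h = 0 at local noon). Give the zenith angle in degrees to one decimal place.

θ_z = 83.2°

cos θ_z = sin ϕ sin δ + cos ϕ cos δ cos h = -0.069519 + 0.187904 = 0.118385.
θ_z = arccos(0.118385) = 83.2°.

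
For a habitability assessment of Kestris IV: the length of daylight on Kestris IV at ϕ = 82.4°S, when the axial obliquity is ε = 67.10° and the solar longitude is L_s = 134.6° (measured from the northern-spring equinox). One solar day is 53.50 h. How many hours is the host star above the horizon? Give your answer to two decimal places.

Solar declination: sin δ = sin ε · sin L_s = sin 67.10° × sin 134.6° = 0.65591, so δ = +40.989°.
cos h₀ = −tan ϕ · tan δ = 6.5124 ≥ 1, so the host star never rises (polar night) and h₀ = 0.
Daylight = 2h₀/(2π) × 53.50 h = (0.0000/π) × 53.50 = 0.00 h.

0.00 h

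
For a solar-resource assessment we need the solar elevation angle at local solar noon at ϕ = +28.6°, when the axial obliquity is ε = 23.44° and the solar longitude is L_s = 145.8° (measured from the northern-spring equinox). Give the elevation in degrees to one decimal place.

Solar declination: sin δ = sin ε · sin L_s = sin 23.44° × sin 145.8° = 0.22359, so δ = +12.920°.
At local noon the hour angle is zero, so the zenith angle equals |ϕ − δ| = |+28.6° − (+12.920°)| = 15.680°.
Elevation = 90° − 15.680° = 74.3°.

74.3°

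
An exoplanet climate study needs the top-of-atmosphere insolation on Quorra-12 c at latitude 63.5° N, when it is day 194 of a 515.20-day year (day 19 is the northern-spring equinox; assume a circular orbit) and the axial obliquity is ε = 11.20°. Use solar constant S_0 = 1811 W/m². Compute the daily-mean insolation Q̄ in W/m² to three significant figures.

Q̄ ≈ 401 W/m²

Solar longitude: L_s = 360° × (194 − 19)/515.20 = 122.283°.
sin δ = sin 11.20° × sin 122.283° = 0.16421, so δ = +9.451°.
cos h₀ = −tan(+63.5°) tan(+9.451°) = -0.3339, h₀ = 1.9112 rad.
Bracket: h₀ sin ϕ sin δ + cos ϕ cos δ sin h₀ = 1.9112×0.89493×0.16421 + 0.44620×0.98643×0.94261 = 0.280863 + 0.414885 = 0.695748.
Q̄ = (S_0/π) × [bracket] = (1811/π) × 0.695748 = 401.1 W/m².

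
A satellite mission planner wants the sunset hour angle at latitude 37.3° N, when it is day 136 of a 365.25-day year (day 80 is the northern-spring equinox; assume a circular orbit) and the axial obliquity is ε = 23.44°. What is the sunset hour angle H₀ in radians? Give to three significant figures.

Solar longitude: λ_s = 360° × (136 − 80)/365.25 = 55.195°.
sin δ = sin 23.44° × sin 55.195° = 0.32662, so δ = +19.064°.
cos H₀ = −tan φ · tan δ = −tan(+37.3°) × tan(+19.064°) = -0.2633, so H₀ = 1.8372 rad = 105.26°.

H₀ = 1.84 rad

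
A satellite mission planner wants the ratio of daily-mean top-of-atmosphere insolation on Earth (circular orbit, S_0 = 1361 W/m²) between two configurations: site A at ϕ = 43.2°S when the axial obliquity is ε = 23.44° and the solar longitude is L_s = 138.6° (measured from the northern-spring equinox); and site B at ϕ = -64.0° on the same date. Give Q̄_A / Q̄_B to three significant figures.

Q̄_A / Q̄_B ≈ 3.71

— Configuration A (ϕ=-43.2°):
Solar declination: sin δ = sin ε · sin L_s = sin 23.44° × sin 138.6° = 0.26306, so δ = +15.252°.
cos h₀ = −tan(-43.2°) tan(+15.252°) = 0.2561, h₀ = 1.3119 rad.
Bracket: h₀ sin ϕ sin δ + cos ϕ cos δ sin h₀ = 1.3119×-0.68455×0.26306 + 0.72897×0.96478×0.96666 = -0.236244 + 0.679848 = 0.443604.
Q̄ = (S_0/π) × [bracket] = (1361/π) × 0.443604 = 192.18 W/m².
— Configuration B (ϕ=-64.0°):
cos h₀ = −tan(-64.0°) tan(+15.252°) = 0.5590, h₀ = 0.9776 rad.
Bracket: h₀ sin ϕ sin δ + cos ϕ cos δ sin h₀ = 0.9776×-0.89879×0.26306 + 0.43837×0.96478×0.82914 = -0.231140 + 0.350669 = 0.119529.
Q̄ = (S_0/π) × [bracket] = (1361/π) × 0.119529 = 51.782 W/m².
Ratio Q̄_A / Q̄_B = 192.18 / 51.782 = 3.711.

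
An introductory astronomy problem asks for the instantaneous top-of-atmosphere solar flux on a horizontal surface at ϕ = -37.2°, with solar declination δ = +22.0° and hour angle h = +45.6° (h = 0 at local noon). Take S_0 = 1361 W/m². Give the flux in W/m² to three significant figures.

395 W/m²

cos θ_z = sin ϕ sin δ + cos ϕ cos δ cos h = -0.226487 + 0.516722 = 0.290235.
Flux = S_0 · cos θ_z = 1361 × 0.290235 = 395.0 W/m².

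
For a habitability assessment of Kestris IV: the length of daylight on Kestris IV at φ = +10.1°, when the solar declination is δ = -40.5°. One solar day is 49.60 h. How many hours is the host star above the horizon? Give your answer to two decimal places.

22.39 h

cos H₀ = −tan φ · tan δ = −tan(+10.1°) × tan(-40.500°) = 0.1521, so H₀ = 1.4181 rad = 81.25°.
Daylight = 2H₀/(2π) × 49.60 h = (1.4181/π) × 49.60 = 22.39 h.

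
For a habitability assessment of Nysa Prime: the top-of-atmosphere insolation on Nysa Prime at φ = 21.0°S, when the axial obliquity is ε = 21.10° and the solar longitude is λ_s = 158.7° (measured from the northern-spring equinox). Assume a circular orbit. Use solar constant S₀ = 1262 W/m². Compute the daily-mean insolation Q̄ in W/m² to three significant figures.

Solar declination: sin δ = sin ε · sin λ_s = sin 21.10° × sin 158.7° = 0.13077, so δ = +7.514°.
cos H₀ = −tan(-21.0°) tan(+7.514°) = 0.0506, H₀ = 1.5201 rad.
Bracket: H₀ sin φ sin δ + cos φ cos δ sin H₀ = 1.5201×-0.35837×0.13077 + 0.93358×0.99141×0.99872 = -0.071238 + 0.924376 = 0.853138.
Q̄ = (S₀/π) × [bracket] = (1262/π) × 0.853138 = 342.7 W/m².

Q̄ ≈ 343 W/m²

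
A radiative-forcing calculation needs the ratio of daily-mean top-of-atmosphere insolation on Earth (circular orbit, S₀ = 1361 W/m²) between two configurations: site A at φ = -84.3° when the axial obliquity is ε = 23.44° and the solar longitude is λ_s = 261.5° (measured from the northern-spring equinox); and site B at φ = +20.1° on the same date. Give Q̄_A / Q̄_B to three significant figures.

— Configuration A (φ=-84.3°):
Solar declination: sin δ = sin ε · sin λ_s = sin 23.44° × sin 261.5° = -0.39342, so δ = -23.167°.
cos H₀ = −tan(-84.3°) tan(-23.167°) = -4.2873 ≤ −1 ⇒ polar day, H₀ = π.
Bracket: H₀ sin φ sin δ + cos φ cos δ sin H₀ = 3.1416×-0.99506×-0.39342 + 0.09932×0.91936×0.00000 = 1.229863 + 0.000000 = 1.229863.
Q̄ = (S₀/π) × [bracket] = (1361/π) × 1.229863 = 532.80 W/m².
— Configuration B (φ=+20.1°):
cos H₀ = −tan(+20.1°) tan(-23.167°) = 0.1566, H₀ = 1.4135 rad.
Bracket: H₀ sin φ sin δ + cos φ cos δ sin H₀ = 1.4135×0.34366×-0.39342 + 0.93909×0.91936×0.98766 = -0.191109 + 0.852708 = 0.661599.
Q̄ = (S₀/π) × [bracket] = (1361/π) × 0.661599 = 286.62 W/m².
Ratio Q̄_A / Q̄_B = 532.80 / 286.62 = 1.859.

Q̄_A / Q̄_B ≈ 1.86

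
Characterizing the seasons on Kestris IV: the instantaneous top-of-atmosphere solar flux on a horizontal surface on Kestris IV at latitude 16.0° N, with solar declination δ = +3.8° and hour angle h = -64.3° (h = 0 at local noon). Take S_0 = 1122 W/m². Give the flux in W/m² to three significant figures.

487 W/m²

cos θ_z = sin ϕ sin δ + cos ϕ cos δ cos h = 0.018268 + 0.415943 = 0.434211.
Flux = S_0 · cos θ_z = 1122 × 0.434211 = 487.2 W/m².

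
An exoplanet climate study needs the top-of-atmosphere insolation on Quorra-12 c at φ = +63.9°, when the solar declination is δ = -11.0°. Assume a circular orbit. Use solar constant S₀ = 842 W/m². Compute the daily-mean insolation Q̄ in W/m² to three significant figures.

cos H₀ = −tan(+63.9°) tan(-11.000°) = 0.3968, H₀ = 1.1628 rad.
Bracket: H₀ sin φ sin δ + cos φ cos δ sin H₀ = 1.1628×0.89803×-0.19081 + 0.43994×0.98163×0.91791 = -0.199249 + 0.396407 = 0.197158.
Q̄ = (S₀/π) × [bracket] = (842/π) × 0.197158 = 52.84 W/m².

Q̄ ≈ 52.8 W/m²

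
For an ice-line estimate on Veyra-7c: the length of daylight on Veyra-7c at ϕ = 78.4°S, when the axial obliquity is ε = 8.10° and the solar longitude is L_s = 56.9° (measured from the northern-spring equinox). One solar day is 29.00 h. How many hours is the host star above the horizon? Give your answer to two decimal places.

8.80 h

Solar declination: sin δ = sin ε · sin L_s = sin 8.10° × sin 56.9° = 0.11804, so δ = +6.779°.
cos h₀ = −tan ϕ · tan δ = −tan(-78.4°) × tan(+6.779°) = 0.5791, so h₀ = 0.9532 rad = 54.61°.
Daylight = 2h₀/(2π) × 29.00 h = (0.9532/π) × 29.00 = 8.80 h.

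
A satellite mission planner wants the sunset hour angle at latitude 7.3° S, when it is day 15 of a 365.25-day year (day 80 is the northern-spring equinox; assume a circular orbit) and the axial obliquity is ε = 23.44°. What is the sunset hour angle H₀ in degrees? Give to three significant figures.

Solar longitude: λ_s = 360° × (15 − 80)/365.25 = -64.066°, i.e. -64.066° + 360° = 295.934°.
sin δ = sin 23.44° × sin 295.934° = -0.35773, so δ = -20.961°.
cos H₀ = −tan φ · tan δ = −tan(-7.3°) × tan(-20.961°) = -0.0491, so H₀ = 1.6199 rad = 92.81°.

H₀ = 92.8°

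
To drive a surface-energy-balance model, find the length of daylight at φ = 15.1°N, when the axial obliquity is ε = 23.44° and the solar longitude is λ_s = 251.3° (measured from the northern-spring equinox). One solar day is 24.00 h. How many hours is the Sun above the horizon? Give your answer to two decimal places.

Solar declination: sin δ = sin ε · sin λ_s = sin 23.44° × sin 251.3° = -0.37679, so δ = -22.135°.
cos H₀ = −tan φ · tan δ = −tan(+15.1°) × tan(-22.135°) = 0.1098, so H₀ = 1.4608 rad = 83.70°.
Daylight = 2H₀/(2π) × 24.00 h = (1.4608/π) × 24.00 = 11.16 h.

11.16 h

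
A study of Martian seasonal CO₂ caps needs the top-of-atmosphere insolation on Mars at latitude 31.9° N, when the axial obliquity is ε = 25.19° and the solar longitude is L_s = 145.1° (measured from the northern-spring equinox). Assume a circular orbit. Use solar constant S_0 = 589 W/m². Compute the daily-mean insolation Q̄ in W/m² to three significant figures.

Solar declination: sin δ = sin ε · sin L_s = sin 25.19° × sin 145.1° = 0.24352, so δ = +14.094°.
cos h₀ = −tan(+31.9°) tan(+14.094°) = -0.1563, h₀ = 1.7277 rad.
Bracket: h₀ sin ϕ sin δ + cos ϕ cos δ sin h₀ = 1.7277×0.52844×0.24352 + 0.84897×0.96990×0.98771 = 0.222330 + 0.813296 = 1.035626.
Q̄ = (S_0/π) × [bracket] = (589/π) × 1.035626 = 194.2 W/m².

Q̄ ≈ 194 W/m²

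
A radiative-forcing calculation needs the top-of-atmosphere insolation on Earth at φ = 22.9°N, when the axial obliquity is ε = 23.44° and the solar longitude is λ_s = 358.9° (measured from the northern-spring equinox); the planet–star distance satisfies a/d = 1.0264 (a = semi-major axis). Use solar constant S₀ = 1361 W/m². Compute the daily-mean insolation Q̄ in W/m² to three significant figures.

Q̄ ≈ 418 W/m²

Solar declination: sin δ = sin ε · sin λ_s = sin 23.44° × sin 358.9° = -0.00764, so δ = -0.438°.
cos H₀ = −tan(+22.9°) tan(-0.438°) = 0.0032, H₀ = 1.5676 rad.
Bracket: H₀ sin φ sin δ + cos φ cos δ sin H₀ = 1.5676×0.38912×-0.00764 + 0.92119×0.99997×0.99999 = -0.004660 + 0.921153 = 0.916493.
Inverse-square distance factor (a/d)² = 1.0264² = 1.053497.
Q̄ = (S₀/π) × 1.053497 × [bracket] = (1361/π) × 1.053497 × 0.916493 = 418.3 W/m².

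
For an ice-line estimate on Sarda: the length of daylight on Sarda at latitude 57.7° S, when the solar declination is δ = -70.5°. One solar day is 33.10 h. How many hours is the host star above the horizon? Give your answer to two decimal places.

Sunrise equation: cos h₀ = −tan ϕ · tan δ = -4.4670 ≤ −1, so the host star never sets (polar day) and h₀ = π.
Daylight = 2h₀/(2π) × 33.10 h = (3.1416/π) × 33.10 = 33.10 h.

33.10 h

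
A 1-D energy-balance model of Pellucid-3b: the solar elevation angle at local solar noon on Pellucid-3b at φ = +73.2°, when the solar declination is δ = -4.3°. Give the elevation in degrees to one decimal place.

12.5°

At local noon the hour angle is zero, so the zenith angle equals |φ − δ| = |+73.2° − (-4.300°)| = 77.500°.
Elevation = 90° − 77.500° = 12.5°.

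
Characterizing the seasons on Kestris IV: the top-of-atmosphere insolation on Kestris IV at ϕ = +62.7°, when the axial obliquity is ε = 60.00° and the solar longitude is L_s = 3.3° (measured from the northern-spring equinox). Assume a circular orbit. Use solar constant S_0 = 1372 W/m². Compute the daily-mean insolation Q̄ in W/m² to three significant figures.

Solar declination: sin δ = sin ε · sin L_s = sin 60.00° × sin 3.3° = 0.04985, so δ = +2.857°.
cos h₀ = −tan(+62.7°) tan(+2.857°) = -0.0967, h₀ = 1.6677 rad.
Bracket: h₀ sin ϕ sin δ + cos ϕ cos δ sin h₀ = 1.6677×0.88862×0.04985 + 0.45865×0.99876×0.99531 = 0.073875 + 0.455933 = 0.529808.
Q̄ = (S_0/π) × [bracket] = (1372/π) × 0.529808 = 231.4 W/m².

Q̄ ≈ 231 W/m²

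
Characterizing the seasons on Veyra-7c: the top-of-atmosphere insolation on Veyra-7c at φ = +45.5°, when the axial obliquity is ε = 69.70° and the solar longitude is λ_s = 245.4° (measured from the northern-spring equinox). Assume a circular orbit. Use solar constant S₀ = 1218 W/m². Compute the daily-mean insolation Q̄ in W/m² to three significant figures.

Solar declination: sin δ = sin ε · sin λ_s = sin 69.70° × sin 245.4° = -0.85276, so δ = -58.513°.
cos H₀ = −tan(+45.5°) tan(-58.513°) = 1.6615 ≥ 1 ⇒ polar night, H₀ = 0 and Q̄ = 0.

Q̄ ≈ 0.00 W/m²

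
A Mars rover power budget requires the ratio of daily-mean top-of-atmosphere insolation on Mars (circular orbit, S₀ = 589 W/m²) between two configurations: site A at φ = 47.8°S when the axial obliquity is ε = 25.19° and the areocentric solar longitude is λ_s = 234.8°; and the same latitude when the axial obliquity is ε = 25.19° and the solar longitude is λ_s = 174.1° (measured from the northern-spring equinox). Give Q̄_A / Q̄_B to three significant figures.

Q̄_A / Q̄_B ≈ 1.75

— Configuration A (φ=-47.8°):
sin δ = sin 25.19° × sin 234.8° = -0.34779, so δ = -20.352°.
cos H₀ = −tan(-47.8°) tan(-20.352°) = -0.4091, H₀ = 1.9923 rad.
Bracket: H₀ sin φ sin δ + cos φ cos δ sin H₀ = 1.9923×-0.74080×-0.34779 + 0.67172×0.93757×0.91249 = 0.513302 + 0.574672 = 1.087974.
Q̄ = (S₀/π) × [bracket] = (589/π) × 1.087974 = 203.98 W/m².
— Configuration B (φ=-47.8°):
Solar declination: sin δ = sin ε · sin λ_s = sin 25.19° × sin 174.1° = 0.04375, so δ = +2.508°.
cos H₀ = −tan(-47.8°) tan(+2.508°) = 0.0483, H₀ = 1.5225 rad.
Bracket: H₀ sin φ sin δ + cos φ cos δ sin H₀ = 1.5225×-0.74080×0.04375 + 0.67172×0.99904×0.99883 = -0.049344 + 0.670290 = 0.620946.
Q̄ = (S₀/π) × [bracket] = (589/π) × 0.620946 = 116.42 W/m².
Ratio Q̄_A / Q̄_B = 203.98 / 116.42 = 1.752.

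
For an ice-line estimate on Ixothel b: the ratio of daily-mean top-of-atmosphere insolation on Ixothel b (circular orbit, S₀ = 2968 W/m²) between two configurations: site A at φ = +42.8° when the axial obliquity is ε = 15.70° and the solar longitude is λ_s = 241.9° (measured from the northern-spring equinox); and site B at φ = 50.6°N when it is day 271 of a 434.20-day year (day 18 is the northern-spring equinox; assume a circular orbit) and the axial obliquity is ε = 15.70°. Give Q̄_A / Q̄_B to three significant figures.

— Configuration A (φ=+42.8°):
Solar declination: sin δ = sin ε · sin λ_s = sin 15.70° × sin 241.9° = -0.23870, so δ = -13.810°.
cos H₀ = −tan(+42.8°) tan(-13.810°) = 0.2276, H₀ = 1.3412 rad.
Bracket: H₀ sin φ sin δ + cos φ cos δ sin H₀ = 1.3412×0.67944×-0.23870 + 0.73373×0.97109×0.97375 = -0.217519 + 0.693814 = 0.476295.
Q̄ = (S₀/π) × [bracket] = (2968/π) × 0.476295 = 449.98 W/m².
— Configuration B (φ=+50.6°):
Solar longitude: λ_s = 360° × (271 − 18)/434.20 = 209.765°.
sin δ = sin 15.70° × sin 209.765° = -0.13434, so δ = -7.720°.
cos H₀ = −tan(+50.6°) tan(-7.720°) = 0.1650, H₀ = 1.4050 rad.
Bracket: H₀ sin φ sin δ + cos φ cos δ sin H₀ = 1.4050×0.77273×-0.13434 + 0.63473×0.99094×0.98629 = -0.145851 + 0.620356 = 0.474505.
Q̄ = (S₀/π) × [bracket] = (2968/π) × 0.474505 = 448.29 W/m².
Ratio Q̄_A / Q̄_B = 449.98 / 448.29 = 1.004.

Q̄_A / Q̄_B ≈ 1.00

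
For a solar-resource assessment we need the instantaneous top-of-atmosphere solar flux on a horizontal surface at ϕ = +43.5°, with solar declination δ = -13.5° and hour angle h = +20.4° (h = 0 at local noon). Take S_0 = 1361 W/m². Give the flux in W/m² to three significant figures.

cos θ_z = sin ϕ sin δ + cos ϕ cos δ cos h = -0.160693 + 0.661095 = 0.500402.
Flux = S_0 · cos θ_z = 1361 × 0.500402 = 681.0 W/m².

681 W/m²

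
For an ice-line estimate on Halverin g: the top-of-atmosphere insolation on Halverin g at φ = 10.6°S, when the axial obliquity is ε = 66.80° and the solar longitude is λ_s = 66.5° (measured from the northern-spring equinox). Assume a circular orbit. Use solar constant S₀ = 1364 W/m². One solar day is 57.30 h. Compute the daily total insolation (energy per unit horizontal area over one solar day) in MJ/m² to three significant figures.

27.6 MJ/m²

Solar declination: sin δ = sin ε · sin λ_s = sin 66.80° × sin 66.5° = 0.84290, so δ = +57.448°.
cos H₀ = −tan(-10.6°) tan(+57.448°) = 0.2932, H₀ = 1.2733 rad.
Bracket: H₀ sin φ sin δ + cos φ cos δ sin H₀ = 1.2733×-0.18395×0.84290 + 0.98294×0.53807×0.95606 = -0.197427 + 0.505651 = 0.308224.
Q̄ = (S₀/π) × [bracket] = (1364/π) × 0.308224 = 133.82 W/m².
Daily total = Q̄ × 57.30 h × 3600 s/h = 133.82 × 57.30 × 3600 / 10⁶ = 27.60 MJ/m².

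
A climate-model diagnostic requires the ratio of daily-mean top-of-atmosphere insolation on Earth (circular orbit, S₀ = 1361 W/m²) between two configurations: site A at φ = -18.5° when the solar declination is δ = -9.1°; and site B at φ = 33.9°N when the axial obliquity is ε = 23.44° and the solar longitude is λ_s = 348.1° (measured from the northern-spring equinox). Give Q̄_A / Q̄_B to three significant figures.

— Configuration A (φ=-18.5°):
cos H₀ = −tan(-18.5°) tan(-9.100°) = -0.0536, H₀ = 1.6244 rad.
Bracket: H₀ sin φ sin δ + cos φ cos δ sin H₀ = 1.6244×-0.31730×-0.15816 + 0.94832×0.98741×0.99856 = 0.081519 + 0.935032 = 1.016551.
Q̄ = (S₀/π) × [bracket] = (1361/π) × 1.016551 = 440.39 W/m².
— Configuration B (φ=+33.9°):
Solar declination: sin δ = sin ε · sin λ_s = sin 23.44° × sin 348.1° = -0.08203, so δ = -4.705°.
cos H₀ = −tan(+33.9°) tan(-4.705°) = 0.0553, H₀ = 1.5155 rad.
Bracket: H₀ sin φ sin δ + cos φ cos δ sin H₀ = 1.5155×0.55775×-0.08203 + 0.83001×0.99663×0.99847 = -0.069338 + 0.825947 = 0.756609.
Q̄ = (S₀/π) × [bracket] = (1361/π) × 0.756609 = 327.78 W/m².
Ratio Q̄_A / Q̄_B = 440.39 / 327.78 = 1.344.

Q̄_A / Q̄_B ≈ 1.34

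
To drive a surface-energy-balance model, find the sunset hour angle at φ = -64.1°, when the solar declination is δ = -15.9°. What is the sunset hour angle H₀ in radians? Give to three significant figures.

H₀ = 2.20 rad

cos H₀ = −tan φ · tan δ = −tan(-64.1°) × tan(-15.900°) = -0.5866, so H₀ = 2.1977 rad = 125.92°.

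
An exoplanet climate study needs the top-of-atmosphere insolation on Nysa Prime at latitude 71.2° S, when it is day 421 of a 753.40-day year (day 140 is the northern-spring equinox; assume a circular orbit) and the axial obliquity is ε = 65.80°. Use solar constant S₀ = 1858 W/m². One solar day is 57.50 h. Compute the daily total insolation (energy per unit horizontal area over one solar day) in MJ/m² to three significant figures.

Solar longitude: λ_s = 360° × (421 − 140)/753.40 = 134.271°.
sin δ = sin 65.80° × sin 134.271° = 0.65312, so δ = +40.777°.
cos H₀ = −tan(-71.2°) tan(+40.777°) = 2.5335 ≥ 1 ⇒ polar night, H₀ = 0 and Q̄ = 0.
Daily total = Q̄ × 57.50 h × 3600 s/h = 0.00 MJ/m².

0.00 MJ/m²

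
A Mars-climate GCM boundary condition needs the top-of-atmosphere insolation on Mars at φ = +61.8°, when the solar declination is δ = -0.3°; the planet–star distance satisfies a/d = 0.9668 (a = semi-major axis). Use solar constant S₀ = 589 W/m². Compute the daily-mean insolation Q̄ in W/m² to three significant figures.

cos H₀ = −tan(+61.8°) tan(-0.300°) = 0.0098, H₀ = 1.5610 rad.
Bracket: H₀ sin φ sin δ + cos φ cos δ sin H₀ = 1.5610×0.88130×-0.00524 + 0.47255×0.99999×0.99995 = -0.007209 + 0.472522 = 0.465313.
Inverse-square distance factor (a/d)² = 0.9668² = 0.934702.
Q̄ = (S₀/π) × 0.934702 × [bracket] = (589/π) × 0.934702 × 0.465313 = 81.54 W/m².

Q̄ ≈ 81.5 W/m²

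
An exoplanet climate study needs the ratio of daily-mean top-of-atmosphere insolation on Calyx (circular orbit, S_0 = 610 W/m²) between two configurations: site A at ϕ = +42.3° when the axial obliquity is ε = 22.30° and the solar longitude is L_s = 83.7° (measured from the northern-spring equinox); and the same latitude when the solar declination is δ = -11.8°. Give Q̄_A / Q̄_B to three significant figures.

Q̄_A / Q̄_B ≈ 2.17

— Configuration A (ϕ=+42.3°):
Solar declination: sin δ = sin ε · sin L_s = sin 22.30° × sin 83.7° = 0.37716, so δ = +22.158°.
cos h₀ = −tan(+42.3°) tan(+22.158°) = -0.3706, h₀ = 1.9504 rad.
Bracket: h₀ sin ϕ sin δ + cos ϕ cos δ sin h₀ = 1.9504×0.67301×0.37716 + 0.73963×0.92615×0.92881 = 0.495075 + 0.636243 = 1.131318.
Q̄ = (S_0/π) × [bracket] = (610/π) × 1.131318 = 219.67 W/m².
— Configuration B (ϕ=+42.3°):
cos h₀ = −tan(+42.3°) tan(-11.800°) = 0.1901, h₀ = 1.3795 rad.
Bracket: h₀ sin ϕ sin δ + cos ϕ cos δ sin h₀ = 1.3795×0.67301×-0.20450 + 0.73963×0.97887×0.98177 = -0.189861 + 0.710803 = 0.520942.
Q̄ = (S_0/π) × [bracket] = (610/π) × 0.520942 = 101.15 W/m².
Ratio Q̄_A / Q̄_B = 219.67 / 101.15 = 2.172.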